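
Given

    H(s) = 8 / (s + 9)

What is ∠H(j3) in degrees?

∠H(j3) ≈ -18.43°

At s = j3: numerator = 8, denominator = 9 + j3.
∠H = ∠num − ∠den = 0° − (18.435°) = -18.43°.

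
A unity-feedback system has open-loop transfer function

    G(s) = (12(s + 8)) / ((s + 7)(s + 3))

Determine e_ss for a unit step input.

e_ss = 0.1795

G(s) has no poles at the origin.
This is a Type 0 system. Kp = lim_{s→0} G(s) = 96/21 = 32/7.
e_ss = 1/(1 + Kp) = 1/(1 + 32/7) = 7/39 ≈ 0.1795.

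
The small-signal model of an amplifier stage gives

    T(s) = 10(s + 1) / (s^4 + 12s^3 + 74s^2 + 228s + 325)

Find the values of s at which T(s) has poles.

s = -3 + 2j, -3 - 2j, -3 + 4j, -3 - 4j

The poles are the roots of the denominator s^4 + 12s^3 + 74s^2 + 228s + 325 = 0.
No real roots exist; factor into two real quadratics: (s^2 + 6s + 13)(s^2 + 6s + 25) = 0.
Each quadratic gives a conjugate pair via the quadratic formula.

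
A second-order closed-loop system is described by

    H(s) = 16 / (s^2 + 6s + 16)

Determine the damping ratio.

Compare the denominator to the standard form s^2 + 2ζωₙs + ωₙ².
ωₙ² = 16, so ωₙ = 4 rad/s.
2ζωₙ = 6, so ζ = 6/(2·4) = 0.75.

ζ = 0.75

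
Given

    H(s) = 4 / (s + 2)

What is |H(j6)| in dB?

Substitute s = j6: numerator = 4, denominator = 2 + j6.
|H(j6)| = |4| / |2 + j6| = 4 / 6.3246 ≈ 0.6325.
In decibels: 20·log₁₀(0.6325) ≈ -3.98 dB.

|H(j6)|_dB ≈ -3.98 dB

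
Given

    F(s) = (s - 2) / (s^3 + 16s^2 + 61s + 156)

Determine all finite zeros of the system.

Set the numerator to zero: s - 2 = 0.
So s = 2.

s = 2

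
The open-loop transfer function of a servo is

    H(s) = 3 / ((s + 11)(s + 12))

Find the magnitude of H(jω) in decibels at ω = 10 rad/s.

Substitute s = j10: numerator = 3, denominator = 32 + j230.
|H(j10)| = |3| / |32 + j230| = 3 / 232.22 ≈ 0.01292.
In decibels: 20·log₁₀(0.01292) ≈ -37.8 dB.

|H(j10)|_dB ≈ -37.8 dB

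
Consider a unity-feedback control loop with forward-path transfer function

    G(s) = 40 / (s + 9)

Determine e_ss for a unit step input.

G(s) has no poles at the origin.
This is a Type 0 system. Kp = lim_{s→0} G(s) = 40/9.
e_ss = 1/(1 + Kp) = 1/(1 + 40/9) = 9/49 ≈ 0.1837.

e_ss = 0.1837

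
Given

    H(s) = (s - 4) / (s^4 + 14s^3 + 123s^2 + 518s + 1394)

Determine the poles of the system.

s = -4 ± 5j, -3 ± 5j

The poles are the roots of the denominator s^4 + 14s^3 + 123s^2 + 518s + 1394 = 0.
No real roots exist; factor into two real quadratics: (s^2 + 8s + 41)(s^2 + 6s + 34) = 0.
Each quadratic gives a conjugate pair via the quadratic formula.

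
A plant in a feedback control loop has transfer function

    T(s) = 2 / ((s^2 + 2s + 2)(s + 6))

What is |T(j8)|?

Substitute s = j8: numerator = 2, denominator = -500 - j400.
|T(j8)| = |2| / |-500 - j400| = 2 / 640.31 ≈ 0.003123.

|T(j8)| ≈ 0.003123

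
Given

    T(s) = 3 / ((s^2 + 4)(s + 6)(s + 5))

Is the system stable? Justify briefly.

The poles can be read from the denominator factors: s = 2j, -2j, -6, -5.
Since the simple pole(s) at s = ±2j lie on the jω-axis with none in the right half-plane, the system is marginally stable.

marginally stable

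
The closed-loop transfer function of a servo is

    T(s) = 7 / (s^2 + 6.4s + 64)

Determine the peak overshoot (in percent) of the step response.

Comparing s^2 + 6.4s + 64 to s^2 + 2ζωₙs + ωₙ²: ωₙ = 8 rad/s and ζ = 6.4/(2·8) = 0.4.
%OS = 100·exp(−πζ/√(1−ζ²)) = 100·exp(−π·0.4/√(1−0.4²)) ≈ 25.4%.

%OS ≈ 25.4%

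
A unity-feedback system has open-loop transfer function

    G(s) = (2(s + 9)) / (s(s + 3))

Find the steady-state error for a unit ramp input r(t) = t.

G(s) has one pole at the origin.
This is a Type 1 system. Kv = lim_{s→0} s·G(s) = 18/3 = 6.
e_ss = 1/Kv = 1/(6) = 1/6 ≈ 0.1667.

e_ss = 0.1667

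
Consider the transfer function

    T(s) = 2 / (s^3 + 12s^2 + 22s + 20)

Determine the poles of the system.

s = -1 ± j, -10

The poles are the roots of the denominator s^3 + 12s^2 + 22s + 20 = 0.
Trying s = -10: the polynomial evaluates to 0, so (s + 10) is a factor.
Dividing out leaves s^2 + 2s + 2 = 0.
The quadratic formula then gives s = -1 ± 1j.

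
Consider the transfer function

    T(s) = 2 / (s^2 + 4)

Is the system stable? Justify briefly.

The denominator s^2 + 4 factors as (s^2 + 4), giving poles at s = 2j, -2j.
Since the simple pole(s) at s = ±2j lie on the jω-axis with none in the right half-plane, the system is marginally stable.

marginally stable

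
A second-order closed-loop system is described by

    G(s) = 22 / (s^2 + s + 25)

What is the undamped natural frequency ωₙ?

Compare the denominator to the standard form s^2 + 2ζωₙs + ωₙ².
ωₙ² = 25, so ωₙ = 5 rad/s.

ωₙ = 5 rad/s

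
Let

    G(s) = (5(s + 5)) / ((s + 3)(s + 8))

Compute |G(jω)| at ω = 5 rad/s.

Substitute s = j5: numerator = 25 + j25, denominator = -1 + j55.
|G(j5)| = |25 + j25| / |-1 + j55| = 35.355 / 55.009 ≈ 0.6427.

|G(j5)| ≈ 0.6427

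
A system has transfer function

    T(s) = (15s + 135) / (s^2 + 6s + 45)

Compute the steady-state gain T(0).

T(0) = 3

Set s = 0: T(0) = (135) / (45) = 3.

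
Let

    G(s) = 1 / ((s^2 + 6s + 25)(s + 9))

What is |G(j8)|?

Substitute s = j8: numerator = 1, denominator = -735 + j120.
|G(j8)| = |1| / |-735 + j120| = 1 / 744.73 ≈ 0.001343.

|G(j8)| ≈ 0.001343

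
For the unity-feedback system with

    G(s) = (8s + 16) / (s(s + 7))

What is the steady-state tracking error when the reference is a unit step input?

e_ss = 0

G(s) has one pole at the origin.
This is a Type 1 system; for a step input the steady-state error is zero.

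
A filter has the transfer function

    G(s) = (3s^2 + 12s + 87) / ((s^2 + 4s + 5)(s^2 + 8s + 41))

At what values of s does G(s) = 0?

Set the numerator to zero: 3s^2 + 12s + 87 = 0, i.e. 3·(s^2 + 4s + 29) = 0.
Factoring: (s^2 + 4s + 29) = 0.

s = -2 ± 5j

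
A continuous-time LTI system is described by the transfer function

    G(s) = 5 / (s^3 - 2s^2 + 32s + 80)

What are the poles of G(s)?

The poles are the roots of the denominator s^3 - 2s^2 + 32s + 80 = 0.
Trying s = -2: the polynomial evaluates to 0, so (s + 2) is a factor.
Dividing out leaves s^2 - 4s + 40 = 0.
The quadratic formula then gives s = 2 ± 6j.

s = 2 + 6j, 2 - 6j, -2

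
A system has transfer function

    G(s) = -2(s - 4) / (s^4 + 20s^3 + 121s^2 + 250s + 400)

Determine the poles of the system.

s = -1 + 2j, -1 - 2j, -8, -10

The poles are the roots of the denominator s^4 + 20s^3 + 121s^2 + 250s + 400 = 0.
Trying s = -8: the polynomial evaluates to 0, so (s + 8) is a factor.
Dividing out leaves s^3 + 12s^2 + 25s + 50 = 0.
This factors further as (s^2 + 2s + 5)(s + 10) = 0.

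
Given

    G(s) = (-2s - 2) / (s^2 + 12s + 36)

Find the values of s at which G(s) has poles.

s = -6, -6

The poles are the roots of the denominator s^2 + 12s + 36 = 0.
Factoring: (s + 6)^2 = 0, so s = -6 and s = -6.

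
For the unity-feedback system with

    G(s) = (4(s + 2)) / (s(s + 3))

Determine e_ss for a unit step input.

e_ss = 0

G(s) has one pole at the origin.
This is a Type 1 system; for a step input the steady-state error is zero.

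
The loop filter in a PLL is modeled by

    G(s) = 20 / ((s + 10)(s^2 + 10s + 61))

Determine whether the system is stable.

stable

The poles can be read from the denominator factors: s = -10, -5 ± 6j.
Since all poles lie strictly in the left half-plane, the system is stable.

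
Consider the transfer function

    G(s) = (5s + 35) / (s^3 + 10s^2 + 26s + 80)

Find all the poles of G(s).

s = -1 + 3j, -1 - 3j, -8

The poles are the roots of the denominator s^3 + 10s^2 + 26s + 80 = 0.
Trying s = -8: the polynomial evaluates to 0, so (s + 8) is a factor.
Dividing out leaves s^2 + 2s + 10 = 0.
The quadratic formula then gives s = -1 ± 3j.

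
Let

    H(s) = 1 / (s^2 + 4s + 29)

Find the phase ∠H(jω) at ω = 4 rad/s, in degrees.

∠H(j4) ≈ -50.91°

At s = j4: numerator = 1, denominator = 13 + j16.
∠H = ∠num − ∠den = 0° − (50.906°) = -50.91°.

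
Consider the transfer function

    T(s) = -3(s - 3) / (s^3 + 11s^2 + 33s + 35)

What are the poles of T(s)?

The poles are the roots of the denominator s^3 + 11s^2 + 33s + 35 = 0.
Trying s = -7: the polynomial evaluates to 0, so (s + 7) is a factor.
Dividing out leaves s^2 + 4s + 5 = 0.
The quadratic formula then gives s = -2 ± 1j.

s = -2 + j, -2 - j, -7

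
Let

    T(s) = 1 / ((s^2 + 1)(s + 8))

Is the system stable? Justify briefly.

The poles can be read from the denominator factors: s = ±j, -8.
Since the simple pole(s) at s = ±j lie on the jω-axis with none in the right half-plane, the system is marginally stable.

marginally stable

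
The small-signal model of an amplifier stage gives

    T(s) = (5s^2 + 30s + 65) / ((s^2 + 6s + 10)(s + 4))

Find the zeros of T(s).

Set the numerator to zero: 5s^2 + 30s + 65 = 0, i.e. 5·(s^2 + 6s + 13) = 0.
Factoring: (s^2 + 6s + 13) = 0.

s = -3 + 2j, -3 - 2j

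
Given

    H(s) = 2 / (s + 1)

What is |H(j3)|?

|H(j3)| ≈ 0.6325

Substitute s = j3: numerator = 2, denominator = 1 + j3.
|H(j3)| = |2| / |1 + j3| = 2 / 3.1623 ≈ 0.6325.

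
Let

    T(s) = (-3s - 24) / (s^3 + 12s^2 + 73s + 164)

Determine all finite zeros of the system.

Set the numerator to zero: -3s - 24 = 0, i.e. -3·(s + 8) = 0.
So s = -8.

s = -8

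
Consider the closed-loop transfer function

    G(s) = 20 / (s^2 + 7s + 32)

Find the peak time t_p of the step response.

t_p ≈ 0.7069 s

Comparing s^2 + 7s + 32 to s^2 + 2ζωₙs + ωₙ²: ωₙ = √32 ≈ 5.657 rad/s and ζ = 7/(2·√32) ≈ 0.6187.
ζωₙ = 7/2 = 3.5, so ω_d = ωₙ√(1−ζ²) = √(ωₙ² − (ζωₙ)²) = √(32 − 3.5²) = √19.75 ≈ 4.444 rad/s.
t_p = π/ω_d = π/4.444 ≈ 0.7069 s.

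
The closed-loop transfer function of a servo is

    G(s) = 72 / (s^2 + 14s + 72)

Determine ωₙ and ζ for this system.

ωₙ ≈ 8.485 rad/s, ζ ≈ 0.8250

Compare the denominator to the standard form s^2 + 2ζωₙs + ωₙ².
ωₙ² = 72, so ωₙ = √72 ≈ 8.485 rad/s.
2ζωₙ = 14, so ζ = 14/(2·√72) ≈ 0.8250.
With ζ = 0.8250 the response is underdamped.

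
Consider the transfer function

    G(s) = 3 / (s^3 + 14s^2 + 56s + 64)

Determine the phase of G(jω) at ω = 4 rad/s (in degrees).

At s = j4: numerator = 3, denominator = -160 + j160.
∠G = ∠num − ∠den = 0° − (135°) = -135°.

∠G(j4) ≈ -135°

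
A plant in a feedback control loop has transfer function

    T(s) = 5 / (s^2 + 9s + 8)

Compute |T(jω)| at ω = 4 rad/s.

|T(j4)| ≈ 0.1356

Substitute s = j4: numerator = 5, denominator = -8 + j36.
|T(j4)| = |5| / |-8 + j36| = 5 / 36.878 ≈ 0.1356.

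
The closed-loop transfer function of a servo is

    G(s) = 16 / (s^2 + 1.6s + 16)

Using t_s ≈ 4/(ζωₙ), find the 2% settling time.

t_s ≈ 5 s

Comparing s^2 + 1.6s + 16 to s^2 + 2ζωₙs + ωₙ²: ωₙ = 4 rad/s and ζ = 1.6/(2·4) = 0.2.
ζωₙ = 1.6/2 = 0.8, so t_s ≈ 4/(ζωₙ) = 4/0.8 = 5 s.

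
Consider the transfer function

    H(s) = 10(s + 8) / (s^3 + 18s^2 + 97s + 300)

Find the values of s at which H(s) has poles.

The poles are the roots of the denominator s^3 + 18s^2 + 97s + 300 = 0.
Trying s = -12: the polynomial evaluates to 0, so (s + 12) is a factor.
Dividing out leaves s^2 + 6s + 25 = 0.
The quadratic formula then gives s = -3 ± 4j.

s = -3 ± 4j, -12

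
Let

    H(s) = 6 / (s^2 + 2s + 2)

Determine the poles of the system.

The poles are the roots of the denominator s^2 + 2s + 2 = 0.
Using the quadratic formula: s = (-2 ± √(-4))/2 = -1 ± 1j.

s = -1 + j, -1 - j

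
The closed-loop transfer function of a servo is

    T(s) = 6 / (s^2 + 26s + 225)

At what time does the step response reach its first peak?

t_p ≈ 0.4198 s

Comparing s^2 + 26s + 225 to s^2 + 2ζωₙs + ωₙ²: ωₙ = 15 rad/s and ζ = 26/(2·15) ≈ 0.8667.
ζωₙ = 26/2 = 13, so ω_d = ωₙ√(1−ζ²) = √(ωₙ² − (ζωₙ)²) = √(225 − 13²) = √56 ≈ 7.483 rad/s.
t_p = π/ω_d = π/7.483 ≈ 0.4198 s.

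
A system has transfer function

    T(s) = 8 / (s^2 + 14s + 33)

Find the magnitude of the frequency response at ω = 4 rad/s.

|T(j4)| ≈ 0.1367

Substitute s = j4: numerator = 8, denominator = 17 + j56.
|T(j4)| = |8| / |17 + j56| = 8 / 58.523 ≈ 0.1367.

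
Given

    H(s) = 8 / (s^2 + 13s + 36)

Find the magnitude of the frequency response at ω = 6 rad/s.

Substitute s = j6: numerator = 8, denominator = j78.
|H(j6)| = |8| / |j78| = 8 / 78 ≈ 0.1026.

|H(j6)| ≈ 0.1026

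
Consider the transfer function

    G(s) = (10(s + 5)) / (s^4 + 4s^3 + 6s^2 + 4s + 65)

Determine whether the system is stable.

The denominator s^4 + 4s^3 + 6s^2 + 4s + 65 factors as (s^2 + 6s + 13)(s^2 - 2s + 5), giving poles at s = -3 + 2j, -3 - 2j, 1 + 2j, 1 - 2j.
Since the pole(s) at s = 1 + 2j, 1 - 2j lie in the right half-plane, the system is unstable.

unstable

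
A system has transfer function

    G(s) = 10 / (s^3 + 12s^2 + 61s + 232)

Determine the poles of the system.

The poles are the roots of the denominator s^3 + 12s^2 + 61s + 232 = 0.
Trying s = -8: the polynomial evaluates to 0, so (s + 8) is a factor.
Dividing out leaves s^2 + 4s + 29 = 0.
The quadratic formula then gives s = -2 ± 5j.

s = -2 ± 5j, -8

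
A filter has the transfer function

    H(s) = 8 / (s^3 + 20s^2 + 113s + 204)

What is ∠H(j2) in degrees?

∠H(j2) ≈ -60.37°

At s = j2: numerator = 8, denominator = 124 + j218.
∠H = ∠num − ∠den = 0° − (60.368°) = -60.37°.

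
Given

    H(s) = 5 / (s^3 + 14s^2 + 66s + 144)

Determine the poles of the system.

The poles are the roots of the denominator s^3 + 14s^2 + 66s + 144 = 0.
Trying s = -8: the polynomial evaluates to 0, so (s + 8) is a factor.
Dividing out leaves s^2 + 6s + 18 = 0.
The quadratic formula then gives s = -3 ± 3j.

s = -3 + 3j, -3 - 3j, -8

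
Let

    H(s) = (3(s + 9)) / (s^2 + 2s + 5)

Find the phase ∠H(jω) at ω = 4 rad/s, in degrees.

∠H(j4) ≈ -120.0°

At s = j4: numerator = 27 + j12, denominator = -11 + j8.
∠H = ∠num − ∠den = 23.962° − (143.97°) = -120.0°.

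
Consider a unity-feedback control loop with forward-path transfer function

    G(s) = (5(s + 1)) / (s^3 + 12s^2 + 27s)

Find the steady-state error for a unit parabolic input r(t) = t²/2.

e_ss = ∞

G(s) has one pole at the origin.
This is a Type 1 system; Ka = lim_{s→0} s^2·G(s) = 0, so the steady-state error for a parabola input is infinite.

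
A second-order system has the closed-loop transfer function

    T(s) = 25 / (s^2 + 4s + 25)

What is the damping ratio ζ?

ζ = 0.4

Compare the denominator to the standard form s^2 + 2ζωₙs + ωₙ².
ωₙ² = 25, so ωₙ = 5 rad/s.
2ζωₙ = 4, so ζ = 4/(2·5) = 0.4.
With ζ = 0.4 the response is underdamped.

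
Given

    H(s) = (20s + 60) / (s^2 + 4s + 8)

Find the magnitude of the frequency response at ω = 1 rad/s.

|H(j1)| ≈ 7.845

Substitute s = j1: numerator = 60 + j20, denominator = 7 + j4.
|H(j1)| = |60 + j20| / |7 + j4| = 63.246 / 8.0623 ≈ 7.845.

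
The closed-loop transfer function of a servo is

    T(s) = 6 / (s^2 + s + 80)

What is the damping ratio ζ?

Compare the denominator to the standard form s^2 + 2ζωₙs + ωₙ².
ωₙ² = 80, so ωₙ = √80 ≈ 8.944 rad/s.
2ζωₙ = 1, so ζ = 1/(2·√80) ≈ 0.05590.

ζ ≈ 0.05590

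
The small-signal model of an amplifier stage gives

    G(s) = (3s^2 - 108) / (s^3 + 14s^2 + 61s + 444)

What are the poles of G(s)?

s = -1 + 6j, -1 - 6j, -12

The poles are the roots of the denominator s^3 + 14s^2 + 61s + 444 = 0.
Trying s = -12: the polynomial evaluates to 0, so (s + 12) is a factor.
Dividing out leaves s^2 + 2s + 37 = 0.
The quadratic formula then gives s = -1 ± 6j.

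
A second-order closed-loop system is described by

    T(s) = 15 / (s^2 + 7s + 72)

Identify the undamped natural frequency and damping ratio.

ωₙ ≈ 8.485 rad/s, ζ ≈ 0.4125

Compare the denominator to the standard form s^2 + 2ζωₙs + ωₙ².
ωₙ² = 72, so ωₙ = √72 ≈ 8.485 rad/s.
2ζωₙ = 7, so ζ = 7/(2·√72) ≈ 0.4125.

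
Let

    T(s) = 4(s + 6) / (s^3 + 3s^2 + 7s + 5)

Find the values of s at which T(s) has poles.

s = -1 ± 2j, -1

The poles are the roots of the denominator s^3 + 3s^2 + 7s + 5 = 0.
Trying s = -1: the polynomial evaluates to 0, so (s + 1) is a factor.
Dividing out leaves s^2 + 2s + 5 = 0.
The quadratic formula then gives s = -1 ± 2j.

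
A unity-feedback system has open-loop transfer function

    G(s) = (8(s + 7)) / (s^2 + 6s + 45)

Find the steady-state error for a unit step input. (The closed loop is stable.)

e_ss = 0.4455

G(s) has no poles at the origin.
This is a Type 0 system. Kp = lim_{s→0} G(s) = 56/45.
e_ss = 1/(1 + Kp) = 1/(1 + 56/45) = 45/101 ≈ 0.4455.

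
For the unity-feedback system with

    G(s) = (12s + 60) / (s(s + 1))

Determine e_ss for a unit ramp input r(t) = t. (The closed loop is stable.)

e_ss = 0.01667

G(s) has one pole at the origin.
This is a Type 1 system. Kv = lim_{s→0} s·G(s) = 60/1.
e_ss = 1/Kv = 1/(60) = 1/60 ≈ 0.01667.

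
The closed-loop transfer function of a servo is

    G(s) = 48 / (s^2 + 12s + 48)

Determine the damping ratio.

ζ ≈ 0.8660

Compare the denominator to the standard form s^2 + 2ζωₙs + ωₙ².
ωₙ² = 48, so ωₙ = √48 ≈ 6.928 rad/s.
2ζωₙ = 12, so ζ = 12/(2·√48) ≈ 0.8660.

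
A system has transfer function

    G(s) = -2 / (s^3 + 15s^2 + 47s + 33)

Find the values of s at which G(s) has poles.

The poles are the roots of the denominator s^3 + 15s^2 + 47s + 33 = 0.
Trying s = -3: the polynomial evaluates to 0, so (s + 3) is a factor.
Dividing out leaves s^2 + 12s + 11 = 0.
Factoring the quadratic: (s + 11)(s + 1) = 0.

s = -3, -11, -1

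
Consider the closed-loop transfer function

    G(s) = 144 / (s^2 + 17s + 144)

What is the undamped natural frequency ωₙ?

ωₙ = 12 rad/s

Compare the denominator to the standard form s^2 + 2ζωₙs + ωₙ².
ωₙ² = 144, so ωₙ = 12 rad/s.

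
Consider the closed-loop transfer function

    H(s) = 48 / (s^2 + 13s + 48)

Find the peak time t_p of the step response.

Comparing s^2 + 13s + 48 to s^2 + 2ζωₙs + ωₙ²: ωₙ = √48 ≈ 6.928 rad/s and ζ = 13/(2·√48) ≈ 0.9382.
ζωₙ = 13/2 = 6.5, so ω_d = ωₙ√(1−ζ²) = √(ωₙ² − (ζωₙ)²) = √(48 − 6.5²) = √5.75 ≈ 2.398 rad/s.
t_p = π/ω_d = π/2.398 ≈ 1.310 s.

t_p ≈ 1.310 s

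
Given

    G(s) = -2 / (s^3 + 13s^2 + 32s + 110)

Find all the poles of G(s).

The poles are the roots of the denominator s^3 + 13s^2 + 32s + 110 = 0.
Trying s = -11: the polynomial evaluates to 0, so (s + 11) is a factor.
Dividing out leaves s^2 + 2s + 10 = 0.
The quadratic formula then gives s = -1 ± 3j.

s = -1 ± 3j, -11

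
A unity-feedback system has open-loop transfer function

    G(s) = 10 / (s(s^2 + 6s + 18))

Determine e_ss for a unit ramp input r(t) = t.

G(s) has one pole at the origin.
This is a Type 1 system. Kv = lim_{s→0} s·G(s) = 10/18 = 5/9.
e_ss = 1/Kv = 1/(5/9) = 9/5 ≈ 1.800.

e_ss = 1.800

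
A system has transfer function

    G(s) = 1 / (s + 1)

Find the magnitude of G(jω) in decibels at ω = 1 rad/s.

Substitute s = j1: numerator = 1, denominator = 1 + j1.
|G(j1)| = |1| / |1 + j1| = 1 / 1.4142 ≈ 0.7071.
In decibels: 20·log₁₀(0.7071) ≈ -3.01 dB.

|G(j1)|_dB ≈ -3.01 dB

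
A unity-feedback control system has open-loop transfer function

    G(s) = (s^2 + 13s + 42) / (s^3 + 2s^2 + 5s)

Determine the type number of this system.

Type 1

Factor s from the denominator: s^3 + 2s^2 + 5s = s·(s^2 + 2s + 5).
There is 1 pole at the origin, so the system is Type 1.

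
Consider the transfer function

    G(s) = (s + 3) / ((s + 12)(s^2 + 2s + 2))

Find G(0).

At s = 0 each factor (s + a) contributes a and each (s^2 + bs + c) contributes c.
G(0) = 1·(3) / ((12) · (2)) = 3/24 = 1/8.

G(0) = 1/8 ≈ 0.1250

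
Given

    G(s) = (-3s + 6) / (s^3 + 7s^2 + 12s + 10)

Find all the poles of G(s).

s = -1 + j, -1 - j, -5

The poles are the roots of the denominator s^3 + 7s^2 + 12s + 10 = 0.
Trying s = -5: the polynomial evaluates to 0, so (s + 5) is a factor.
Dividing out leaves s^2 + 2s + 2 = 0.
The quadratic formula then gives s = -1 ± 1j.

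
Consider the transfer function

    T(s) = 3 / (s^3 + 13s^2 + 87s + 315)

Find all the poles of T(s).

s = -3 + 6j, -3 - 6j, -7

The poles are the roots of the denominator s^3 + 13s^2 + 87s + 315 = 0.
Trying s = -7: the polynomial evaluates to 0, so (s + 7) is a factor.
Dividing out leaves s^2 + 6s + 45 = 0.
The quadratic formula then gives s = -3 ± 6j.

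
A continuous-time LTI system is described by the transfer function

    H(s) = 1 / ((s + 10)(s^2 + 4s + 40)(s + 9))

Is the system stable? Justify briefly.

stable

The poles can be read from the denominator factors: s = -10, -2 + 6j, -2 - 6j, -9.
Since all poles lie strictly in the left half-plane, the system is stable.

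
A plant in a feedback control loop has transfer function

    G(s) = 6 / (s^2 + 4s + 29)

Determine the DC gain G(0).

G(0) = 6/29 ≈ 0.2069

At s = 0 each factor (s + a) contributes a and each (s^2 + bs + c) contributes c.
G(0) = 6·1 / ((29)) = 6/29 = 6/29.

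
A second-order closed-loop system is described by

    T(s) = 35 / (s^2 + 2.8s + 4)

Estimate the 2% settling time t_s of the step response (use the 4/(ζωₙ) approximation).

t_s ≈ 2.857 s

Comparing s^2 + 2.8s + 4 to s^2 + 2ζωₙs + ωₙ²: ωₙ = 2 rad/s and ζ = 2.8/(2·2) = 0.7.
ζωₙ = 2.8/2 = 1.4, so t_s ≈ 4/(ζωₙ) = 4/1.4 ≈ 2.857 s.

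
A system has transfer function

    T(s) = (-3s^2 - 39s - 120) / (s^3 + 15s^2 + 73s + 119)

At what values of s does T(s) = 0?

Set the numerator to zero: -3s^2 - 39s - 120 = 0, i.e. -3·(s^2 + 13s + 40) = 0.
Factoring: (s + 5)(s + 8) = 0.

s = -5, -8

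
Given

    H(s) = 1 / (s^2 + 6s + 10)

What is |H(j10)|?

Substitute s = j10: numerator = 1, denominator = -90 + j60.
|H(j10)| = |1| / |-90 + j60| = 1 / 108.17 ≈ 0.009245.

|H(j10)| ≈ 0.009245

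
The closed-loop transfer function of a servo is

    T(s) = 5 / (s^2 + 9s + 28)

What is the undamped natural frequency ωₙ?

ωₙ ≈ 5.292 rad/s

Compare the denominator to the standard form s^2 + 2ζωₙs + ωₙ².
ωₙ² = 28, so ωₙ = √28 ≈ 5.292 rad/s.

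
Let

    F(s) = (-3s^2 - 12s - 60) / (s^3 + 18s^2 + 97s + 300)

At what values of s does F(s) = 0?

s = -2 + 4j, -2 - 4j

Set the numerator to zero: -3s^2 - 12s - 60 = 0, i.e. -3·(s^2 + 4s + 20) = 0.
Factoring: (s^2 + 4s + 20) = 0.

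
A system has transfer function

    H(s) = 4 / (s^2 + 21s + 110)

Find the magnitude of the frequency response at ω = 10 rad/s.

|H(j10)| ≈ 0.01903

Substitute s = j10: numerator = 4, denominator = 10 + j210.
|H(j10)| = |4| / |10 + j210| = 4 / 210.24 ≈ 0.01903.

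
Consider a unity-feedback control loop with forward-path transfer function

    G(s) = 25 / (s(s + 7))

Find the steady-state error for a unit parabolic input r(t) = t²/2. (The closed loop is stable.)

G(s) has one pole at the origin.
This is a Type 1 system; Ka = lim_{s→0} s^2·G(s) = 0, so the steady-state error for a parabola input is infinite.

e_ss = ∞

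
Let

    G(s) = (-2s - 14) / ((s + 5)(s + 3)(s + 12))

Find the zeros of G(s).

Set the numerator to zero: -2s - 14 = 0, i.e. -2·(s + 7) = 0.
So s = -7.

s = -7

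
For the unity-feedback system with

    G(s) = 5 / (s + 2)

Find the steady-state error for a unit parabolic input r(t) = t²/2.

e_ss = ∞

G(s) has no poles at the origin.
This is a Type 0 system; Ka = lim_{s→0} s^2·G(s) = 0, so the steady-state error for a parabola input is infinite.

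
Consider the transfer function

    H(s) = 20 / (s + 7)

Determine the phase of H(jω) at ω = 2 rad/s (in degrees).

∠H(j2) ≈ -15.95°

At s = j2: numerator = 20, denominator = 7 + j2.
∠H = ∠num − ∠den = 0° − (15.945°) = -15.95°.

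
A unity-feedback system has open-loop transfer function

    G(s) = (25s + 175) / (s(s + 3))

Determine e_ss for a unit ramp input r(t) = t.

G(s) has one pole at the origin.
This is a Type 1 system. Kv = lim_{s→0} s·G(s) = 175/3.
e_ss = 1/Kv = 1/(175/3) = 3/175 ≈ 0.01714.

e_ss = 0.01714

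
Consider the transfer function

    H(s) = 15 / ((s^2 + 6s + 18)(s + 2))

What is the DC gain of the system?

H(0) = 5/12 ≈ 0.4167

At s = 0 each factor (s + a) contributes a and each (s^2 + bs + c) contributes c.
H(0) = 15·1 / ((18) · (2)) = 15/36 = 5/12.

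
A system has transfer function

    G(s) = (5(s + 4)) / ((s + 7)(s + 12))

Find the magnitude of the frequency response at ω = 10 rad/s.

Substitute s = j10: numerator = 20 + j50, denominator = -16 + j190.
|G(j10)| = |20 + j50| / |-16 + j190| = 53.852 / 190.67 ≈ 0.2824.

|G(j10)| ≈ 0.2824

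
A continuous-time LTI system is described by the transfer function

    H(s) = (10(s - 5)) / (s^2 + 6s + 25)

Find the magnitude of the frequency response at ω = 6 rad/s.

|H(j6)| ≈ 2.075

Substitute s = j6: numerator = -50 + j60, denominator = -11 + j36.
|H(j6)| = |-50 + j60| / |-11 + j36| = 78.102 / 37.643 ≈ 2.075.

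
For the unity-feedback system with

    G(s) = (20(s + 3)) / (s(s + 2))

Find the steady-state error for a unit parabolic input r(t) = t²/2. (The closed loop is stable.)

e_ss = ∞

G(s) has one pole at the origin.
This is a Type 1 system; Ka = lim_{s→0} s^2·G(s) = 0, so the steady-state error for a parabola input is infinite.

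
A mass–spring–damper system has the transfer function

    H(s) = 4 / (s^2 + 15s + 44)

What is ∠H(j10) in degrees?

At s = j10: numerator = 4, denominator = -56 + j150.
∠H = ∠num − ∠den = 0° − (110.47°) = -110.5°.

∠H(j10) ≈ -110.5°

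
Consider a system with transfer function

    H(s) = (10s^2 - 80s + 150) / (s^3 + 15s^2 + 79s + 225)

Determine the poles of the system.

s = -3 ± 4j, -9

The poles are the roots of the denominator s^3 + 15s^2 + 79s + 225 = 0.
Trying s = -9: the polynomial evaluates to 0, so (s + 9) is a factor.
Dividing out leaves s^2 + 6s + 25 = 0.
The quadratic formula then gives s = -3 ± 4j.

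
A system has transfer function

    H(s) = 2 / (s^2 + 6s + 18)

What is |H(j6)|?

|H(j6)| ≈ 0.04969

Substitute s = j6: numerator = 2, denominator = -18 + j36.
|H(j6)| = |2| / |-18 + j36| = 2 / 40.249 ≈ 0.04969.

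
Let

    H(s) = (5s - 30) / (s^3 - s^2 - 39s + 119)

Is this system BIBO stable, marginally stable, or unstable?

unstable

The denominator s^3 - s^2 - 39s + 119 factors as (s + 7)(s^2 - 8s + 17), giving poles at s = -7, 4 + j, 4 - j.
Since the pole(s) at s = 4 + j, 4 - j lie in the right half-plane, the system is unstable.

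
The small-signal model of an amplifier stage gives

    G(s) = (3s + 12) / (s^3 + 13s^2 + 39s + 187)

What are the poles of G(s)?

s = -1 ± 4j, -11

The poles are the roots of the denominator s^3 + 13s^2 + 39s + 187 = 0.
Trying s = -11: the polynomial evaluates to 0, so (s + 11) is a factor.
Dividing out leaves s^2 + 2s + 17 = 0.
The quadratic formula then gives s = -1 ± 4j.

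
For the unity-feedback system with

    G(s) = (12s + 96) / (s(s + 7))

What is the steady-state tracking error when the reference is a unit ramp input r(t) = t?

G(s) has one pole at the origin.
This is a Type 1 system. Kv = lim_{s→0} s·G(s) = 96/7.
e_ss = 1/Kv = 1/(96/7) = 7/96 ≈ 0.07292.

e_ss = 0.07292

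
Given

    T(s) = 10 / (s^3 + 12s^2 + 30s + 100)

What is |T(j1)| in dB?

|T(j1)|_dB ≈ -19.3 dB

Substitute s = j1: numerator = 10, denominator = 88 + j29.
|T(j1)| = |10| / |88 + j29| = 10 / 92.655 ≈ 0.1079.
In decibels: 20·log₁₀(0.1079) ≈ -19.3 dB.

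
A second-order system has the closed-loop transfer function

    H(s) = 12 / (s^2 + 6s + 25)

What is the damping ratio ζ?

ζ = 0.6

Compare the denominator to the standard form s^2 + 2ζωₙs + ωₙ².
ωₙ² = 25, so ωₙ = 5 rad/s.
2ζωₙ = 6, so ζ = 6/(2·5) = 0.6.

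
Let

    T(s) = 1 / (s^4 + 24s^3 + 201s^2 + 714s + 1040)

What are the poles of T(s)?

s = -3 ± 2j, -10, -8

The poles are the roots of the denominator s^4 + 24s^3 + 201s^2 + 714s + 1040 = 0.
Trying s = -10: the polynomial evaluates to 0, so (s + 10) is a factor.
Dividing out leaves s^3 + 14s^2 + 61s + 104 = 0.
This factors further as (s^2 + 6s + 13)(s + 8) = 0.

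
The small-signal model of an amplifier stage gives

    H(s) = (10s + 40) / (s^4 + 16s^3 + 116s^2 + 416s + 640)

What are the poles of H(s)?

s = -4 ± 4j, -4 ± 2j

The poles are the roots of the denominator s^4 + 16s^3 + 116s^2 + 416s + 640 = 0.
No real roots exist; factor into two real quadratics: (s^2 + 8s + 32)(s^2 + 8s + 20) = 0.
Each quadratic gives a conjugate pair via the quadratic formula.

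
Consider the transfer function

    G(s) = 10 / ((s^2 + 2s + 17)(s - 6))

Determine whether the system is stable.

The poles can be read from the denominator factors: s = -1 ± 4j, 6.
Since the pole(s) at s = 6 lie in the right half-plane, the system is unstable.

unstable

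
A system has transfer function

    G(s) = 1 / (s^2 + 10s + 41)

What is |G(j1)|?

|G(j1)| ≈ 0.02425

Substitute s = j1: numerator = 1, denominator = 40 + j10.
|G(j1)| = |1| / |40 + j10| = 1 / 41.231 ≈ 0.02425.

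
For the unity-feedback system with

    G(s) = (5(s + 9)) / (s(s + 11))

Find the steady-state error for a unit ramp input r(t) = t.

G(s) has one pole at the origin.
This is a Type 1 system. Kv = lim_{s→0} s·G(s) = 45/11.
e_ss = 1/Kv = 1/(45/11) = 11/45 ≈ 0.2444.

e_ss = 0.2444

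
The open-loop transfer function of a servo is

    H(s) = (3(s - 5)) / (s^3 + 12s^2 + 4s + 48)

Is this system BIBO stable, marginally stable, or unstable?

marginally stable

The denominator s^3 + 12s^2 + 4s + 48 factors as (s^2 + 4)(s + 12), giving poles at s = 2j, -2j, -12.
Since the simple pole(s) at s = 2j, -2j lie on the jω-axis with none in the right half-plane, the system is marginally stable.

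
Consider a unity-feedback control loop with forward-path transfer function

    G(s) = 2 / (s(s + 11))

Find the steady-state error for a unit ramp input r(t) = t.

G(s) has one pole at the origin.
This is a Type 1 system. Kv = lim_{s→0} s·G(s) = 2/11.
e_ss = 1/Kv = 1/(2/11) = 11/2 ≈ 5.500.

e_ss = 5.500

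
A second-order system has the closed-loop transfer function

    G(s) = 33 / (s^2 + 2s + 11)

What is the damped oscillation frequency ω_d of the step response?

ω_d ≈ 3.162 rad/s

Comparing s^2 + 2s + 11 to s^2 + 2ζωₙs + ωₙ²: ωₙ = √11 ≈ 3.317 rad/s and ζ = 2/(2·√11) ≈ 0.3015.
ζωₙ = 2/2 = 1, so ω_d = ωₙ√(1−ζ²) = √(ωₙ² − (ζωₙ)²) = √(11 − 1²) = √10 ≈ 3.162 rad/s.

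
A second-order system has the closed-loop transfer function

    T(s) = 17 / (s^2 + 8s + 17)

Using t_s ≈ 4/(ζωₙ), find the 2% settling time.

t_s ≈ 1 s

Comparing s^2 + 8s + 17 to s^2 + 2ζωₙs + ωₙ²: ωₙ = √17 ≈ 4.123 rad/s and ζ = 8/(2·√17) ≈ 0.9701.
ζωₙ = 8/2 = 4, so t_s ≈ 4/(ζωₙ) = 4/4 = 1 s.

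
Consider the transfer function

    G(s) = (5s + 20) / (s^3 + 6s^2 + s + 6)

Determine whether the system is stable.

marginally stable

The denominator s^3 + 6s^2 + s + 6 factors as (s^2 + 1)(s + 6), giving poles at s = ±j, -6.
Since the simple pole(s) at s = j, -j lie on the jω-axis with none in the right half-plane, the system is marginally stable.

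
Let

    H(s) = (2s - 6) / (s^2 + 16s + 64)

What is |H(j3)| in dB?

|H(j3)|_dB ≈ -18.7 dB

Substitute s = j3: numerator = -6 + j6, denominator = 55 + j48.
|H(j3)| = |-6 + j6| / |55 + j48| = 8.4853 / 73 ≈ 0.1162.
In decibels: 20·log₁₀(0.1162) ≈ -18.7 dB.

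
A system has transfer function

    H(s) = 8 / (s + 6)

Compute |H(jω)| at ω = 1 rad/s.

|H(j1)| ≈ 1.315

Substitute s = j1: numerator = 8, denominator = 6 + j1.
|H(j1)| = |8| / |6 + j1| = 8 / 6.0828 ≈ 1.315.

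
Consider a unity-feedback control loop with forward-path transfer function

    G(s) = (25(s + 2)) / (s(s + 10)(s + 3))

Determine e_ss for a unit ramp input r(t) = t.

G(s) has one pole at the origin.
This is a Type 1 system. Kv = lim_{s→0} s·G(s) = 50/30 = 5/3.
e_ss = 1/Kv = 1/(5/3) = 3/5 ≈ 0.6000.

e_ss = 0.6000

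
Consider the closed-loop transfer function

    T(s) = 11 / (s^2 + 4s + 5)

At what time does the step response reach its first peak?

Comparing s^2 + 4s + 5 to s^2 + 2ζωₙs + ωₙ²: ωₙ = √5 ≈ 2.236 rad/s and ζ = 4/(2·√5) ≈ 0.8944.
ζωₙ = 4/2 = 2, so ω_d = ωₙ√(1−ζ²) = √(ωₙ² − (ζωₙ)²) = √(5 − 2²) = √1 = 1 rad/s.
t_p = π/ω_d = π/1 ≈ 3.142 s.

t_p ≈ 3.142 s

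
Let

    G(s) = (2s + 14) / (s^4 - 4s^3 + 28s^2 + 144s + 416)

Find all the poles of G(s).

s = 4 + 6j, 4 - 6j, -2 + 2j, -2 - 2j

The poles are the roots of the denominator s^4 - 4s^3 + 28s^2 + 144s + 416 = 0.
No real roots exist; factor into two real quadratics: (s^2 - 8s + 52)(s^2 + 4s + 8) = 0.
Each quadratic gives a conjugate pair via the quadratic formula.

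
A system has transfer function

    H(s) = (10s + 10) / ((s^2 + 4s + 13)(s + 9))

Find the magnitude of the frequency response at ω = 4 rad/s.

|H(j4)| ≈ 0.2572

Substitute s = j4: numerator = 10 + j40, denominator = -91 + j132.
|H(j4)| = |10 + j40| / |-91 + j132| = 41.231 / 160.33 ≈ 0.2572.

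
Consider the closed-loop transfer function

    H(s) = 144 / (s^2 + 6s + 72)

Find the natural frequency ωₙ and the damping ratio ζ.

Compare the denominator to the standard form s^2 + 2ζωₙs + ωₙ².
ωₙ² = 72, so ωₙ = √72 ≈ 8.485 rad/s.
2ζωₙ = 6, so ζ = 6/(2·√72) ≈ 0.3536.

ωₙ ≈ 8.485 rad/s, ζ ≈ 0.3536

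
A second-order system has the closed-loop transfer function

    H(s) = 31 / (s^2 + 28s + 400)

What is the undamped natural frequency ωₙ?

Compare the denominator to the standard form s^2 + 2ζωₙs + ωₙ².
ωₙ² = 400, so ωₙ = 20 rad/s.

ωₙ = 20 rad/s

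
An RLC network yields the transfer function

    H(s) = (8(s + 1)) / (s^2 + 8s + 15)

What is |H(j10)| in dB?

|H(j10)|_dB ≈ -3.24 dB

Substitute s = j10: numerator = 8 + j80, denominator = -85 + j80.
|H(j10)| = |8 + j80| / |-85 + j80| = 80.399 / 116.73 ≈ 0.6888.
In decibels: 20·log₁₀(0.6888) ≈ -3.24 dB.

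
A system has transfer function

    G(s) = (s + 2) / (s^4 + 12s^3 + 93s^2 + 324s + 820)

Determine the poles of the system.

s = -2 + 4j, -2 - 4j, -4 + 5j, -4 - 5j

The poles are the roots of the denominator s^4 + 12s^3 + 93s^2 + 324s + 820 = 0.
No real roots exist; factor into two real quadratics: (s^2 + 4s + 20)(s^2 + 8s + 41) = 0.
Each quadratic gives a conjugate pair via the quadratic formula.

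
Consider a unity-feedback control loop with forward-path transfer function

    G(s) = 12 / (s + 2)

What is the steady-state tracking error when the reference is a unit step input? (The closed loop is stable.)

e_ss = 0.1429

G(s) has no poles at the origin.
This is a Type 0 system. Kp = lim_{s→0} G(s) = 12/2 = 6.
e_ss = 1/(1 + Kp) = 1/(1 + 6) = 1/7 ≈ 0.1429.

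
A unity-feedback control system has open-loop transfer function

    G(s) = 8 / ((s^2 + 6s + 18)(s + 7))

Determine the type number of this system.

The denominator has no factor of s at the origin — no free integrator — so this is a Type 0 system.

Type 0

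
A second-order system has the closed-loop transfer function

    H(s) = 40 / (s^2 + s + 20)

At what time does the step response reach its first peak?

Comparing s^2 + s + 20 to s^2 + 2ζωₙs + ωₙ²: ωₙ = √20 ≈ 4.472 rad/s and ζ = 1/(2·√20) ≈ 0.1118.
ζωₙ = 1/2 = 0.5, so ω_d = ωₙ√(1−ζ²) = √(ωₙ² − (ζωₙ)²) = √(20 − 0.5²) = √19.75 ≈ 4.444 rad/s.
t_p = π/ω_d = π/4.444 ≈ 0.7069 s.

t_p ≈ 0.7069 s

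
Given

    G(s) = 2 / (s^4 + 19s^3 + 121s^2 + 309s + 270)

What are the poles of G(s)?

The poles are the roots of the denominator s^4 + 19s^3 + 121s^2 + 309s + 270 = 0.
Trying s = -9: the polynomial evaluates to 0, so (s + 9) is a factor.
Dividing out leaves s^3 + 10s^2 + 31s + 30 = 0.
This factors further as (s + 3)(s + 5)(s + 2) = 0.

s = -9, -3, -5, -2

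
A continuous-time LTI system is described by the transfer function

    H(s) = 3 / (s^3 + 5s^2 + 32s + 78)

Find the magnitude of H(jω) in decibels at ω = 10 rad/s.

Substitute s = j10: numerator = 3, denominator = -422 - j680.
|H(j10)| = |3| / |-422 - j680| = 3 / 800.30 ≈ 0.003749.
In decibels: 20·log₁₀(0.003749) ≈ -48.5 dB.

|H(j10)|_dB ≈ -48.5 dB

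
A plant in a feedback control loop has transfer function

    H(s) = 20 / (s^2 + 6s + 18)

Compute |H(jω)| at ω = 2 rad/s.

Substitute s = j2: numerator = 20, denominator = 14 + j12.
|H(j2)| = |20| / |14 + j12| = 20 / 18.439 ≈ 1.085.

|H(j2)| ≈ 1.085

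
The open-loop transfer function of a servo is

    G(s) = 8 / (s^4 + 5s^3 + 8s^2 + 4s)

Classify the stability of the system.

The denominator s^4 + 5s^3 + 8s^2 + 4s factors as s(s + 2)^2(s + 1), giving poles at s = 0, -2, -1, -2.
Since the simple pole(s) at s = 0 lie on the jω-axis with none in the right half-plane, the system is marginally stable.

marginally stable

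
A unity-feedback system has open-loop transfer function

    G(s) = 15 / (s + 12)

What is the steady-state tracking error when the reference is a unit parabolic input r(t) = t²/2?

G(s) has no poles at the origin.
This is a Type 0 system; Ka = lim_{s→0} s^2·G(s) = 0, so the steady-state error for a parabola input is infinite.

e_ss = ∞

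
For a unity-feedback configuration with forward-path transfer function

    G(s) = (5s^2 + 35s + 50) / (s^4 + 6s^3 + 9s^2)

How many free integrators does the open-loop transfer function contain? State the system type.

Type 2

Factor s from the denominator: s^4 + 6s^3 + 9s^2 = s^2·(s^2 + 6s + 9).
There are 2 poles at the origin, so the system is Type 2.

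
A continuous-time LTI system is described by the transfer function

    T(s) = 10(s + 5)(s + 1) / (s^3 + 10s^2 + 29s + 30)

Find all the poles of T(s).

The poles are the roots of the denominator s^3 + 10s^2 + 29s + 30 = 0.
Trying s = -6: the polynomial evaluates to 0, so (s + 6) is a factor.
Dividing out leaves s^2 + 4s + 5 = 0.
The quadratic formula then gives s = -2 ± 1j.

s = -6, -2 ± j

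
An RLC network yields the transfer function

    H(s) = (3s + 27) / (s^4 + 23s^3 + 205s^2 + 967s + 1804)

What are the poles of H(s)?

The poles are the roots of the denominator s^4 + 23s^3 + 205s^2 + 967s + 1804 = 0.
Trying s = -11: the polynomial evaluates to 0, so (s + 11) is a factor.
Dividing out leaves s^3 + 12s^2 + 73s + 164 = 0.
This factors further as (s^2 + 8s + 41)(s + 4) = 0.

s = -4 + 5j, -4 - 5j, -11, -4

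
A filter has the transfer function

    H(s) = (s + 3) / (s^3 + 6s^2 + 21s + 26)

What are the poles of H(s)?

s = -2 + 3j, -2 - 3j, -2

The poles are the roots of the denominator s^3 + 6s^2 + 21s + 26 = 0.
Trying s = -2: the polynomial evaluates to 0, so (s + 2) is a factor.
Dividing out leaves s^2 + 4s + 13 = 0.
The quadratic formula then gives s = -2 ± 3j.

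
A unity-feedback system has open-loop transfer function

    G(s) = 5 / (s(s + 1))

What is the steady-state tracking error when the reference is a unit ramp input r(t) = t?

e_ss = 0.2000

G(s) has one pole at the origin.
This is a Type 1 system. Kv = lim_{s→0} s·G(s) = 5/1.
e_ss = 1/Kv = 1/(5) = 1/5 ≈ 0.2000.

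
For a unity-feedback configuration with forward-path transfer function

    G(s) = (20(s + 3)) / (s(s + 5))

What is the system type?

The denominator has 1 factor of s at the origin (free integrator), so this is a Type 1 system.

Type 1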